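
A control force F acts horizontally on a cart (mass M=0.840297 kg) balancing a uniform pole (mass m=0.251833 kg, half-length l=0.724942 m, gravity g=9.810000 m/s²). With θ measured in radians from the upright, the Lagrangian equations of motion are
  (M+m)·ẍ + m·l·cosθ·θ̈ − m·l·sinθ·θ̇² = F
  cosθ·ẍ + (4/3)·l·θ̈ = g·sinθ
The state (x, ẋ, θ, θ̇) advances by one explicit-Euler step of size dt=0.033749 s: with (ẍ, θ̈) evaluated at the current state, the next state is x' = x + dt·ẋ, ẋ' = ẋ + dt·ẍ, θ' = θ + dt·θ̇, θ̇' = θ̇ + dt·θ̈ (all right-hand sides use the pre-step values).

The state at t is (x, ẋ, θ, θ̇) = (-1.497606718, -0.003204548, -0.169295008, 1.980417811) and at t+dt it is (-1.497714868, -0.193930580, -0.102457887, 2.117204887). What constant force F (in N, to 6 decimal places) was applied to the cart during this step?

F = -5.321955 N

ẍ = (ẋ'−ẋ)/dt = (-0.193930580−-0.003204548)/0.033749 = -5.651309
θ̈ = (θ̇'−θ̇)/dt = (2.117204887−1.980417811)/0.033749 = 4.053070
sinθ=-0.168487, cosθ=0.985704
F = (M+m)·ẍ + m·l·cosθ·θ̈ − m·l·sinθ·θ̇² = -6.171964 + 0.729368 − -0.120642 = -5.321955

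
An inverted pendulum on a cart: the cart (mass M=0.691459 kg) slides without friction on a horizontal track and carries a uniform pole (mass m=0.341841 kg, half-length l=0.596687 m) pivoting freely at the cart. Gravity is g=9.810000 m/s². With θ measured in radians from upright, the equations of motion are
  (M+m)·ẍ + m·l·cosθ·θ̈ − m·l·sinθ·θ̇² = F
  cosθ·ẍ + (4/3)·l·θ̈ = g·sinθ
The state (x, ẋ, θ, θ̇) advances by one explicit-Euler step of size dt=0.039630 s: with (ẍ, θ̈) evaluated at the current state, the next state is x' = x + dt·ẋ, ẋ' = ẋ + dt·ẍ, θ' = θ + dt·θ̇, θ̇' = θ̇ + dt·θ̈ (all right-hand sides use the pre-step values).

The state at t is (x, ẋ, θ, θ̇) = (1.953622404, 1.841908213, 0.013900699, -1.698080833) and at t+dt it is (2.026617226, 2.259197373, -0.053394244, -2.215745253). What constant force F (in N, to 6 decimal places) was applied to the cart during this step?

ẍ = (ẋ'−ẋ)/dt = (2.259197373−1.841908213)/0.039630 = 10.529628
θ̈ = (θ̇'−θ̇)/dt = (-2.215745253−-1.698080833)/0.039630 = -13.062438
sinθ=0.013900, cosθ=0.999903
F = (M+m)·ẍ + m·l·cosθ·θ̈ − m·l·sinθ·θ̇² = 10.880265 + -2.664115 − 0.008175 = 8.207974

F = 8.207974 N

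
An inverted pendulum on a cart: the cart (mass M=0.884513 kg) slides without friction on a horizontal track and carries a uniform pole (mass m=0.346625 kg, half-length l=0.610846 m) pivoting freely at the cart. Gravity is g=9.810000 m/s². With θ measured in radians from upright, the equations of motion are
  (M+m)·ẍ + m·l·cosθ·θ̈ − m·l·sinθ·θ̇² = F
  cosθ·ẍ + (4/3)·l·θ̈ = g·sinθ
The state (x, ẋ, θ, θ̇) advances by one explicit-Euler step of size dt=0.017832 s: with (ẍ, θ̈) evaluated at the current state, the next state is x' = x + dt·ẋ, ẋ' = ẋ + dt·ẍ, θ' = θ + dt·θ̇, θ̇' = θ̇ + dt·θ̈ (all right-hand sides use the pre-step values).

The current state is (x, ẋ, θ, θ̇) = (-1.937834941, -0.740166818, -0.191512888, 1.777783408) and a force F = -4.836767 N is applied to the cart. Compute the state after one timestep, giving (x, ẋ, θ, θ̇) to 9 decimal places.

(-1.951033596, -0.821773562, -0.159811454, 1.835266136)

sinθ=-0.190344341, cosθ=0.981717389
temp = (F + m·l·θ̇²·sinθ)/(M+m) = (-4.836767 + -0.127376492)/1.231138 = -4.032158452
θ̈ = (g·sinθ − cosθ·temp)/(l·(4/3 − m·cos²θ/(M+m))) = 3.223571535
ẍ = temp − m·l·θ̈·cosθ/(M+m) = -4.576421283
Euler: x'=-1.937834941+0.017832·-0.740166818=-1.951033596, ẋ'=-0.740166818+0.017832·-4.576421283=-0.821773562
       θ'=-0.191512888+0.017832·1.777783408=-0.159811454, θ̇'=1.777783408+0.017832·3.223571535=1.835266136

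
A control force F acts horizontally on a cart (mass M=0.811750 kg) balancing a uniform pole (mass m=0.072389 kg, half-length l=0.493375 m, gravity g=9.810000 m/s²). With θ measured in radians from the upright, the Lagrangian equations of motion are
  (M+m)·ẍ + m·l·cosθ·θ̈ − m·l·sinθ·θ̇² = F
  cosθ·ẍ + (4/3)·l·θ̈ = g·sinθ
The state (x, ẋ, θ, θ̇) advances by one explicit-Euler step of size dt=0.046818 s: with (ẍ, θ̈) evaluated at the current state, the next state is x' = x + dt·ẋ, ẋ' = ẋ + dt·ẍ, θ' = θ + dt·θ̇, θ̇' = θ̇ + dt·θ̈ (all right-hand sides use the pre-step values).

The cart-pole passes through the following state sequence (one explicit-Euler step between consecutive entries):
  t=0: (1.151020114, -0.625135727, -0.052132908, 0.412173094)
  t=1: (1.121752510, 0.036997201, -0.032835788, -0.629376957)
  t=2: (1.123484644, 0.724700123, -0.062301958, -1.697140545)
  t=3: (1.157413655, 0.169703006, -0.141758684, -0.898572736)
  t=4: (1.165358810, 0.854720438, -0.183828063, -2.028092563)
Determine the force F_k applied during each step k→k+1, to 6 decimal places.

F_0 = 11.710966 N
F_1 = 12.173356 N
F_2 = -9.866489 N
F_3 = 12.087345 N

step 0→1:
  ẍ = (ẋ'−ẋ)/dt = (0.036997201−-0.625135727)/0.046818 = 14.142700
  θ̈ = (θ̇'−θ̇)/dt = (-0.629376957−0.412173094)/0.046818 = -22.246787
  sinθ=-0.052109, cosθ=0.998641
  F = (M+m)·ẍ + m·l·cosθ·θ̈ − m·l·sinθ·θ̇² = 12.504113 + -0.793463 − -0.000316 = 11.710966
step 1→2:
  ẍ = (ẋ'−ẋ)/dt = (0.724700123−0.036997201)/0.046818 = 14.688857
  θ̈ = (θ̇'−θ̇)/dt = (-1.697140545−-0.629376957)/0.046818 = -22.806689
  sinθ=-0.032830, cosθ=0.999461
  F = (M+m)·ẍ + m·l·cosθ·θ̈ − m·l·sinθ·θ̇² = 12.986992 + -0.814100 − -0.000464 = 12.173356
step 2→3:
  ẍ = (ẋ'−ẋ)/dt = (0.169703006−0.724700123)/0.046818 = -11.854353
  θ̈ = (θ̇'−θ̇)/dt = (-0.898572736−-1.697140545)/0.046818 = 17.056854
  sinθ=-0.062262, cosθ=0.998060
  F = (M+m)·ẍ + m·l·cosθ·θ̈ − m·l·sinθ·θ̇² = -10.480896 + 0.608002 − -0.006405 = -9.866489
step 3→4:
  ẍ = (ẋ'−ẋ)/dt = (0.854720438−0.169703006)/0.046818 = 14.631497
  θ̈ = (θ̇'−θ̇)/dt = (-2.028092563−-0.898572736)/0.046818 = -24.125760
  sinθ=-0.141284, cosθ=0.989969
  F = (M+m)·ẍ + m·l·cosθ·θ̈ − m·l·sinθ·θ̇² = 12.936277 + -0.853006 − -0.004074 = 12.087345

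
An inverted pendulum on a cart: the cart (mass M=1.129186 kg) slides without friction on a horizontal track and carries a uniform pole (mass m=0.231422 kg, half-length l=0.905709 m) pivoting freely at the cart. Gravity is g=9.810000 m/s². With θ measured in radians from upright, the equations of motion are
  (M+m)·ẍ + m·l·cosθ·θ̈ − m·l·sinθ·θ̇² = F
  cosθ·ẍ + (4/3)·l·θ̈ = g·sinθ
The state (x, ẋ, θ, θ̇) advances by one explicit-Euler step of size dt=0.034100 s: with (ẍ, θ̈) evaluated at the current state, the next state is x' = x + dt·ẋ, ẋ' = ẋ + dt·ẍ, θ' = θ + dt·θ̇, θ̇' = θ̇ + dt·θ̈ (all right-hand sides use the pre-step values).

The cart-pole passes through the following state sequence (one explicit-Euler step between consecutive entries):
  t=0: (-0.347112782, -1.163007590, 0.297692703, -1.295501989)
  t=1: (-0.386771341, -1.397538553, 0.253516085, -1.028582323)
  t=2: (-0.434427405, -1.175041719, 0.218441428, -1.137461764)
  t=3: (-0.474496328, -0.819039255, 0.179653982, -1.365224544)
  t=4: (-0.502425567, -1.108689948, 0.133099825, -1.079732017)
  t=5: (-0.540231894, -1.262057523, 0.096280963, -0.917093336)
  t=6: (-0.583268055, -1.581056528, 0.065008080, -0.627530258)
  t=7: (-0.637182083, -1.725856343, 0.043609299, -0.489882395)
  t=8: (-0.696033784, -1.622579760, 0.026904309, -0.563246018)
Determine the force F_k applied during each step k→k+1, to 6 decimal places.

step 0→1:
  ẍ = (ẋ'−ẋ)/dt = (-1.397538553−-1.163007590)/0.034100 = -6.877741
  θ̈ = (θ̇'−θ̇)/dt = (-1.028582323−-1.295501989)/0.034100 = 7.827556
  sinθ=0.293315, cosθ=0.956016
  F = (M+m)·ẍ + m·l·cosθ·θ̈ − m·l·sinθ·θ̇² = -9.357909 + 1.568500 − 0.103182 = -7.892591
step 1→2:
  ẍ = (ẋ'−ẋ)/dt = (-1.175041719−-1.397538553)/0.034100 = 6.524834
  θ̈ = (θ̇'−θ̇)/dt = (-1.137461764−-1.028582323)/0.034100 = -3.192945
  sinθ=0.250809, cosθ=0.968037
  F = (M+m)·ẍ + m·l·cosθ·θ̈ − m·l·sinθ·θ̇² = 8.877741 + -0.647853 − 0.055618 = 8.174270
step 2→3:
  ẍ = (ẋ'−ẋ)/dt = (-0.819039255−-1.175041719)/0.034100 = 10.439955
  θ̈ = (θ̇'−θ̇)/dt = (-1.365224544−-1.137461764)/0.034100 = -6.679260
  sinθ=0.216708, cosθ=0.976236
  F = (M+m)·ẍ + m·l·cosθ·θ̈ − m·l·sinθ·θ̇² = 14.204686 + -1.366711 − 0.058768 = 12.779207
step 3→4:
  ẍ = (ẋ'−ẋ)/dt = (-1.108689948−-0.819039255)/0.034100 = -8.494155
  θ̈ = (θ̇'−θ̇)/dt = (-1.079732017−-1.365224544)/0.034100 = 8.372215
  sinθ=0.178689, cosθ=0.983906
  F = (M+m)·ẍ + m·l·cosθ·θ̈ − m·l·sinθ·θ̇² = -11.557216 + 1.726582 − 0.069807 = -9.900441
step 4→5:
  ẍ = (ẋ'−ẋ)/dt = (-1.262057523−-1.108689948)/0.034100 = -4.497583
  θ̈ = (θ̇'−θ̇)/dt = (-0.917093336−-1.079732017)/0.034100 = 4.769463
  sinθ=0.132707, cosθ=0.991155
  F = (M+m)·ẍ + m·l·cosθ·θ̈ − m·l·sinθ·θ̇² = -6.119447 + 0.990842 − 0.032428 = -5.161033
step 5→6:
  ẍ = (ẋ'−ẋ)/dt = (-1.581056528−-1.262057523)/0.034100 = -9.354810
  θ̈ = (θ̇'−θ̇)/dt = (-0.627530258−-0.917093336)/0.034100 = 8.491586
  sinθ=0.096132, cosθ=0.995369
  F = (M+m)·ẍ + m·l·cosθ·θ̈ − m·l·sinθ·θ̇² = -12.728229 + 1.771602 − 0.016947 = -10.973574
step 6→7:
  ẍ = (ẋ'−ẋ)/dt = (-1.725856343−-1.581056528)/0.034100 = -4.246329
  θ̈ = (θ̇'−θ̇)/dt = (-0.489882395−-0.627530258)/0.034100 = 4.036594
  sinθ=0.064962, cosθ=0.997888
  F = (M+m)·ẍ + m·l·cosθ·θ̈ − m·l·sinθ·θ̇² = -5.777589 + 0.844287 − 0.005362 = -4.938664
step 7→8:
  ẍ = (ẋ'−ẋ)/dt = (-1.622579760−-1.725856343)/0.034100 = 3.028639
  θ̈ = (θ̇'−θ̇)/dt = (-0.563246018−-0.489882395)/0.034100 = -2.151426
  sinθ=0.043595, cosθ=0.999049
  F = (M+m)·ẍ + m·l·cosθ·θ̈ − m·l·sinθ·θ̇² = 4.120790 + -0.450512 − 0.002193 = 3.668085

F_0 = -7.892591 N
F_1 = 8.174270 N
F_2 = 12.779207 N
F_3 = -9.900441 N
F_4 = -5.161033 N
F_5 = -10.973574 N
F_6 = -4.938664 N
F_7 = 3.668085 N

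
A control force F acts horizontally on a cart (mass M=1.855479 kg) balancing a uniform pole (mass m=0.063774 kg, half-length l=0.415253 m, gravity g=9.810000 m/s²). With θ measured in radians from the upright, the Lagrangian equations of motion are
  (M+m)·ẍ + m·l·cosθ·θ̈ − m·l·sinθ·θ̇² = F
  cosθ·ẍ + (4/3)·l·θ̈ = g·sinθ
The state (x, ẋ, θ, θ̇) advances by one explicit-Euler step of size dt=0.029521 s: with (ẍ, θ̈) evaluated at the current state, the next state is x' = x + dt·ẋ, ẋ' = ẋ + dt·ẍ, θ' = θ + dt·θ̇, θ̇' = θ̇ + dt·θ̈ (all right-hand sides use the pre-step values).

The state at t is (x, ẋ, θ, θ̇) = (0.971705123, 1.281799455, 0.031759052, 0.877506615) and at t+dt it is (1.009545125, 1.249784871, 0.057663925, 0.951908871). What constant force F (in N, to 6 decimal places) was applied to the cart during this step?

F = -2.015306 N

ẍ = (ẋ'−ẋ)/dt = (1.249784871−1.281799455)/0.029521 = -1.084468
θ̈ = (θ̇'−θ̇)/dt = (0.951908871−0.877506615)/0.029521 = 2.520316
sinθ=0.031754, cosθ=0.999496
F = (M+m)·ẍ + m·l·cosθ·θ̈ − m·l·sinθ·θ̇² = -2.081369 + 0.066710 − 0.000648 = -2.015306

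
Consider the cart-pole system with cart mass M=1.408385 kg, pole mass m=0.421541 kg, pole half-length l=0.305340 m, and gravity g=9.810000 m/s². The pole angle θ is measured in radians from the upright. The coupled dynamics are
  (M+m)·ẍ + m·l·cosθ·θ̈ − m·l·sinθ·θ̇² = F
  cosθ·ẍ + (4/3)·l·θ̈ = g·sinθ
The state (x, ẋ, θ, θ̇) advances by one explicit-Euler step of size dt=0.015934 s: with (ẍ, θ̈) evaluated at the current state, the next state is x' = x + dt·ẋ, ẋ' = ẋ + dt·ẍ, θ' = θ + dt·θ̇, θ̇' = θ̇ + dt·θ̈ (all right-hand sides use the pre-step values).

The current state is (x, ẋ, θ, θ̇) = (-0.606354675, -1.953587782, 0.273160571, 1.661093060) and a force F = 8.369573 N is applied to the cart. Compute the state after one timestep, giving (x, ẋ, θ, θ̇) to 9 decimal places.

sinθ=0.269776166, cosθ=0.962923060
temp = (F + m·l·θ̇²·sinθ)/(M+m) = (8.369573 + 0.095810924)/1.829926 = 4.626079920
θ̈ = (g·sinθ − cosθ·temp)/(l·(4/3 − m·cos²θ/(M+m))) = -5.288238648
ẍ = temp − m·l·θ̈·cosθ/(M+m) = 4.984252742
Euler: x'=-0.606354675+0.015934·-1.953587782=-0.637483143, ẋ'=-1.953587782+0.015934·4.984252742=-1.874168699
       θ'=0.273160571+0.015934·1.661093060=0.299628428, θ̇'=1.661093060+0.015934·-5.288238648=1.576830265

(-0.637483143, -1.874168699, 0.299628428, 1.576830265)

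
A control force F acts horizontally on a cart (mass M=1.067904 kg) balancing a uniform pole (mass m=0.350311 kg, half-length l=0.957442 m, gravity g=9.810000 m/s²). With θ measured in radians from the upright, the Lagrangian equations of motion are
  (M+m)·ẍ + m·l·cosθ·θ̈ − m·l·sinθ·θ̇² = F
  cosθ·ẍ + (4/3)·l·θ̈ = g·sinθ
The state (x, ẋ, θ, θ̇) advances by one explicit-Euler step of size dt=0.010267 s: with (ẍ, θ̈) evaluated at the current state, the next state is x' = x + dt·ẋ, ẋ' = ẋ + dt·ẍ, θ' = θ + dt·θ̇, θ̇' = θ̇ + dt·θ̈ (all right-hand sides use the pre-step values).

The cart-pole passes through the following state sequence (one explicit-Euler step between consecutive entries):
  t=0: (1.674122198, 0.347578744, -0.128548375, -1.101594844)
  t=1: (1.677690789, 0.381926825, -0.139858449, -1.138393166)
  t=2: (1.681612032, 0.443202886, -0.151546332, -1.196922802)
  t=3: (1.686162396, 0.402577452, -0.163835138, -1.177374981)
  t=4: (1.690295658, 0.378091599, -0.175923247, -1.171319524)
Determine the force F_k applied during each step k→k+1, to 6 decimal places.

step 0→1:
  ẍ = (ẋ'−ẋ)/dt = (0.381926825−0.347578744)/0.010267 = 3.345484
  θ̈ = (θ̇'−θ̇)/dt = (-1.138393166−-1.101594844)/0.010267 = -3.584136
  sinθ=-0.128195, cosθ=0.991749
  F = (M+m)·ẍ + m·l·cosθ·θ̈ − m·l·sinθ·θ̇² = 4.744615 + -1.192209 − -0.052177 = 3.604583
step 1→2:
  ẍ = (ẋ'−ẋ)/dt = (0.443202886−0.381926825)/0.010267 = 5.968254
  θ̈ = (θ̇'−θ̇)/dt = (-1.196922802−-1.138393166)/0.010267 = -5.700753
  sinθ=-0.139403, cosθ=0.990236
  F = (M+m)·ẍ + m·l·cosθ·θ̈ − m·l·sinθ·θ̇² = 8.464267 + -1.893377 − -0.060593 = 6.631483
step 2→3:
  ẍ = (ẋ'−ẋ)/dt = (0.402577452−0.443202886)/0.010267 = -3.956894
  θ̈ = (θ̇'−θ̇)/dt = (-1.177374981−-1.196922802)/0.010267 = 1.903947
  sinθ=-0.150967, cosθ=0.988539
  F = (M+m)·ẍ + m·l·cosθ·θ̈ − m·l·sinθ·θ̇² = -5.611727 + 0.631269 − -0.072540 = -4.907917
step 3→4:
  ẍ = (ẋ'−ẋ)/dt = (0.378091599−0.402577452)/0.010267 = -2.384908
  θ̈ = (θ̇'−θ̇)/dt = (-1.171319524−-1.177374981)/0.010267 = 0.589798
  sinθ=-0.163103, cosθ=0.986609
  F = (M+m)·ẍ + m·l·cosθ·θ̈ − m·l·sinθ·θ̇² = -3.382313 + 0.195171 − -0.075833 = -3.111309

F_0 = 3.604583 N
F_1 = 6.631483 N
F_2 = -4.907917 N
F_3 = -3.111309 N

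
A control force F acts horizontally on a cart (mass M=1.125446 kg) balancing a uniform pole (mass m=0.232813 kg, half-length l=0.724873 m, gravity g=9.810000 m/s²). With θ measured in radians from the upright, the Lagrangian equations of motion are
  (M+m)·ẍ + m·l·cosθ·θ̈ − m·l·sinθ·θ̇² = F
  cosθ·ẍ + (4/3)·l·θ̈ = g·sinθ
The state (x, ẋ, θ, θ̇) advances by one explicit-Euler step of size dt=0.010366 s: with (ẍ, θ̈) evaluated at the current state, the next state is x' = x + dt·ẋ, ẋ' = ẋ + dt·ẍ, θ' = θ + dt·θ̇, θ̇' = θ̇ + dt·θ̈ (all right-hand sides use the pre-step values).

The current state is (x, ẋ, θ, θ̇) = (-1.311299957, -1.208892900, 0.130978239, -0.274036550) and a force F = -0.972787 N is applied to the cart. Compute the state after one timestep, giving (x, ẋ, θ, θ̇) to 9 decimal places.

(-1.323831341, -1.219313957, 0.128137576, -0.249605046)

sinθ=0.130604065, cosθ=0.991434606
temp = (F + m·l·θ̇²·sinθ)/(M+m) = (-0.972787 + 0.001655171)/1.358259 = -0.714982805
θ̈ = (g·sinθ − cosθ·temp)/(l·(4/3 − m·cos²θ/(M+m))) = 2.356888316
ẍ = temp − m·l·θ̈·cosθ/(M+m) = -1.005311282
Euler: x'=-1.311299957+0.010366·-1.208892900=-1.323831341, ẋ'=-1.208892900+0.010366·-1.005311282=-1.219313957
       θ'=0.130978239+0.010366·-0.274036550=0.128137576, θ̇'=-0.274036550+0.010366·2.356888316=-0.249605046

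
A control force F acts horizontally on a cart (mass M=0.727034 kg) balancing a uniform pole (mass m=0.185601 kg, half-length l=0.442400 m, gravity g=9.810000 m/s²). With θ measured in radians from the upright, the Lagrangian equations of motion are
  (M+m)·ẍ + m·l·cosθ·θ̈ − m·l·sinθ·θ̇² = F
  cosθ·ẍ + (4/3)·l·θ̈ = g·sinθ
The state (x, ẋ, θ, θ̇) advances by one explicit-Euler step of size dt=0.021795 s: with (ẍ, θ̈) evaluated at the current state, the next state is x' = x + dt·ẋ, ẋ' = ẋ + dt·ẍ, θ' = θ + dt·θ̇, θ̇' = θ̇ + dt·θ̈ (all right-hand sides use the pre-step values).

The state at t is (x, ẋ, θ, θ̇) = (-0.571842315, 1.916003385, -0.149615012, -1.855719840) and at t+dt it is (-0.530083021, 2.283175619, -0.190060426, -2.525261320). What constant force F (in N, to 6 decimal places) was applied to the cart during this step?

F = 12.922736 N

ẍ = (ẋ'−ẋ)/dt = (2.283175619−1.916003385)/0.021795 = 16.846627
θ̈ = (θ̇'−θ̇)/dt = (-2.525261320−-1.855719840)/0.021795 = -30.719958
sinθ=-0.149057, cosθ=0.988829
F = (M+m)·ẍ + m·l·cosθ·θ̈ − m·l·sinθ·θ̇² = 15.374821 + -2.494233 − -0.042148 = 12.922736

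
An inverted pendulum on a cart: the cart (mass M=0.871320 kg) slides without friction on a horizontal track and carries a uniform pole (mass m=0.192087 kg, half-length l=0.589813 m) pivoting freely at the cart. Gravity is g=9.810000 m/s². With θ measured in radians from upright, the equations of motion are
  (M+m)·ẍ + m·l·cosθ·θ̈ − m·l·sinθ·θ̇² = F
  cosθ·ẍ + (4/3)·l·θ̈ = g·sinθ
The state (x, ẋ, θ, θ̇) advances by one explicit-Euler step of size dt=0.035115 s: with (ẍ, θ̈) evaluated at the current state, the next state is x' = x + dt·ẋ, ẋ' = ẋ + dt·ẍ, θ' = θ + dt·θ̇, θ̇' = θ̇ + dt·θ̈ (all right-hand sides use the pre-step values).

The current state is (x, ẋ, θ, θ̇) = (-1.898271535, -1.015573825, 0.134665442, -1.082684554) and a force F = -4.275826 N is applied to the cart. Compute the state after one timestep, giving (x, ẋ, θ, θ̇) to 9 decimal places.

sinθ=0.134258790, cosθ=0.990946304
temp = (F + m·l·θ̇²·sinθ)/(M+m) = (-4.275826 + 0.017830311)/1.063407 = -4.004107260
θ̈ = (g·sinθ − cosθ·temp)/(l·(4/3 − m·cos²θ/(M+m))) = 7.751469000
ẍ = temp − m·l·θ̈·cosθ/(M+m) = -4.822472051
Euler: x'=-1.898271535+0.035115·-1.015573825=-1.933933410, ẋ'=-1.015573825+0.035115·-4.822472051=-1.184914931
       θ'=0.134665442+0.035115·-1.082684554=0.096646974, θ̇'=-1.082684554+0.035115·7.751469000=-0.810491720

(-1.933933410, -1.184914931, 0.096646974, -0.810491720)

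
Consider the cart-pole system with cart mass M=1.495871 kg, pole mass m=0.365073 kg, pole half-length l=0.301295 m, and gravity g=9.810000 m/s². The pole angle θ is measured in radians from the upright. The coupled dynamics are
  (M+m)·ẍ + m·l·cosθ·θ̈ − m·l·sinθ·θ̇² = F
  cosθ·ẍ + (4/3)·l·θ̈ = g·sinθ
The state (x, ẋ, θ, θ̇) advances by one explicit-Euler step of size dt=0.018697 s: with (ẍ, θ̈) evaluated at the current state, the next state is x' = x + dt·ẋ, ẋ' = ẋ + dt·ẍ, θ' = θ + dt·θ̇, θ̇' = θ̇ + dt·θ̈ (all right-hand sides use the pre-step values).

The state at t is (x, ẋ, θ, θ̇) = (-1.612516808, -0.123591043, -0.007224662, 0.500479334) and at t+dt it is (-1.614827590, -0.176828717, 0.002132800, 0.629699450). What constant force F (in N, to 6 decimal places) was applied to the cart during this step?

F = -4.538453 N

ẍ = (ẋ'−ẋ)/dt = (-0.176828717−-0.123591043)/0.018697 = -2.847391
θ̈ = (θ̇'−θ̇)/dt = (0.629699450−0.500479334)/0.018697 = 6.911275
sinθ=-0.007225, cosθ=0.999974
F = (M+m)·ẍ + m·l·cosθ·θ̈ − m·l·sinθ·θ̇² = -5.298836 + 0.760184 − -0.000199 = -4.538453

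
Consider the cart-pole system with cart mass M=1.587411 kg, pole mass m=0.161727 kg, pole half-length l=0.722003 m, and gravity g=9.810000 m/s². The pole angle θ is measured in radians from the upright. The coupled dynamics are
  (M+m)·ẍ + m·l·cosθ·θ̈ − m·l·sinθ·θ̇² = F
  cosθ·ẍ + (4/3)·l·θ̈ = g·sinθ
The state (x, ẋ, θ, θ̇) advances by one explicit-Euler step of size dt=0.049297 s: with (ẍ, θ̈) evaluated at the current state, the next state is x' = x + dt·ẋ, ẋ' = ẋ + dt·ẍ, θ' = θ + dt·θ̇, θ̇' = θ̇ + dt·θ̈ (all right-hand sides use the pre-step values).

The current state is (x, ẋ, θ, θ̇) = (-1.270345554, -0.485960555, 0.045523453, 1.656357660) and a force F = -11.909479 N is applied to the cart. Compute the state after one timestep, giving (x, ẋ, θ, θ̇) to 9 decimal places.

(-1.294301951, -0.847763737, 0.127176917, 2.054662151)

sinθ=0.045507731, cosθ=0.998963987
temp = (F + m·l·θ̇²·sinθ)/(M+m) = (-11.909479 + 0.014578571)/1.749138 = -6.800435660
θ̈ = (g·sinθ − cosθ·temp)/(l·(4/3 − m·cos²θ/(M+m))) = 8.079690271
ẍ = temp − m·l·θ̈·cosθ/(M+m) = -7.339253544
Euler: x'=-1.270345554+0.049297·-0.485960555=-1.294301951, ẋ'=-0.485960555+0.049297·-7.339253544=-0.847763737
       θ'=0.045523453+0.049297·1.656357660=0.127176917, θ̇'=1.656357660+0.049297·8.079690271=2.054662151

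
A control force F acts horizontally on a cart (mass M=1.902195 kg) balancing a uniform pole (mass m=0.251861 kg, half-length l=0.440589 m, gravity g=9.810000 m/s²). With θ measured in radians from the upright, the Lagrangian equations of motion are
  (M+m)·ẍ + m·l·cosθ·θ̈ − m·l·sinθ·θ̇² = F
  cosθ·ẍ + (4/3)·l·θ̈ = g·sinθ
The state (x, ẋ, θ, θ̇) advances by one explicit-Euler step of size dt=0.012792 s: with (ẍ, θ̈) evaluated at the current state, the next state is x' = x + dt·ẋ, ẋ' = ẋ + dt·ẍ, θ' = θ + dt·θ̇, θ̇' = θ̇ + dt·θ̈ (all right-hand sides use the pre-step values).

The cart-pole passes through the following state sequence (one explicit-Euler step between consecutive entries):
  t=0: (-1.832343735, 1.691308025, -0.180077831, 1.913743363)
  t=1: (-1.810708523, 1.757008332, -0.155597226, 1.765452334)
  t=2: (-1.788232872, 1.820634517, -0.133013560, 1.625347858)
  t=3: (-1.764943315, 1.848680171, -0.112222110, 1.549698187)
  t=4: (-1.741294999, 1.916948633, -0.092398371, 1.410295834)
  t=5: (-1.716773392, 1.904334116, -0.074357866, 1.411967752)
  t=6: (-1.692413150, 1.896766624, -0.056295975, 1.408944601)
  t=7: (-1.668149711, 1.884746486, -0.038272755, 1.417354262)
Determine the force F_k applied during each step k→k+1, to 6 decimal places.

step 0→1:
  ẍ = (ẋ'−ẋ)/dt = (1.757008332−1.691308025)/0.012792 = 5.136047
  θ̈ = (θ̇'−θ̇)/dt = (1.765452334−1.913743363)/0.012792 = -11.592482
  sinθ=-0.179106, cosθ=0.983830
  F = (M+m)·ẍ + m·l·cosθ·θ̈ − m·l·sinθ·θ̇² = 11.063332 + -1.265584 − -0.072790 = 9.870538
step 1→2:
  ẍ = (ẋ'−ẋ)/dt = (1.820634517−1.757008332)/0.012792 = 4.973904
  θ̈ = (θ̇'−θ̇)/dt = (1.625347858−1.765452334)/0.012792 = -10.952507
  sinθ=-0.154970, cosθ=0.987919
  F = (M+m)·ẍ + m·l·cosθ·θ̈ − m·l·sinθ·θ̇² = 10.714069 + -1.200686 − -0.053599 = 9.566981
step 2→3:
  ẍ = (ẋ'−ẋ)/dt = (1.848680171−1.820634517)/0.012792 = 2.192437
  θ̈ = (θ̇'−θ̇)/dt = (1.549698187−1.625347858)/0.012792 = -5.913827
  sinθ=-0.132622, cosθ=0.991167
  F = (M+m)·ẍ + m·l·cosθ·θ̈ − m·l·sinθ·θ̇² = 4.722632 + -0.650444 − -0.038878 = 4.111066
step 3→4:
  ẍ = (ẋ'−ẋ)/dt = (1.916948633−1.848680171)/0.012792 = 5.336809
  θ̈ = (θ̇'−θ̇)/dt = (1.410295834−1.549698187)/0.012792 = -10.897620
  sinθ=-0.111987, cosθ=0.993710
  F = (M+m)·ẍ + m·l·cosθ·θ̈ − m·l·sinθ·θ̇² = 11.495786 + -1.201671 − -0.029844 = 10.323958
step 4→5:
  ẍ = (ẋ'−ẋ)/dt = (1.904334116−1.916948633)/0.012792 = -0.986125
  θ̈ = (θ̇'−θ̇)/dt = (1.411967752−1.410295834)/0.012792 = 0.130700
  sinθ=-0.092267, cosθ=0.995734
  F = (M+m)·ẍ + m·l·cosθ·θ̈ − m·l·sinθ·θ̇² = -2.124169 + 0.014442 − -0.020364 = -2.089364
step 5→6:
  ẍ = (ẋ'−ẋ)/dt = (1.896766624−1.904334116)/0.012792 = -0.591580
  θ̈ = (θ̇'−θ̇)/dt = (1.408944601−1.411967752)/0.012792 = -0.236331
  sinθ=-0.074289, cosθ=0.997237
  F = (M+m)·ẍ + m·l·cosθ·θ̈ − m·l·sinθ·θ̇² = -1.274296 + -0.026153 − -0.016435 = -1.284014
step 6→7:
  ẍ = (ẋ'−ẋ)/dt = (1.884746486−1.896766624)/0.012792 = -0.939661
  θ̈ = (θ̇'−θ̇)/dt = (1.417354262−1.408944601)/0.012792 = 0.657416
  sinθ=-0.056266, cosθ=0.998416
  F = (M+m)·ẍ + m·l·cosθ·θ̈ − m·l·sinθ·θ̇² = -2.024082 + 0.072836 − -0.012395 = -1.938851

F_0 = 9.870538 N
F_1 = 9.566981 N
F_2 = 4.111066 N
F_3 = 10.323958 N
F_4 = -2.089364 N
F_5 = -1.284014 N
F_6 = -1.938851 N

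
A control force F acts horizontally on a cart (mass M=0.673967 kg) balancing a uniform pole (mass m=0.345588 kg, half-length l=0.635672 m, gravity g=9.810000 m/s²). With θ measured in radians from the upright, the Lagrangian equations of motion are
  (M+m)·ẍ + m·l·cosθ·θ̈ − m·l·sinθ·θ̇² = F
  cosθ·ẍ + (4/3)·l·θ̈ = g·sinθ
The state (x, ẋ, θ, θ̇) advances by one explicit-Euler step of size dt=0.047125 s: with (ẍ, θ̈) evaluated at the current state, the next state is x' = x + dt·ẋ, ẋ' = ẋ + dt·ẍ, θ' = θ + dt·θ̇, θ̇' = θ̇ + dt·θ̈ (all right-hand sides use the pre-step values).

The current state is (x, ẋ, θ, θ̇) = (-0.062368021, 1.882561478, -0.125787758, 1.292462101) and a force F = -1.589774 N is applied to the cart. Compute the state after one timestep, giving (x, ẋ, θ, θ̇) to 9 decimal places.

(0.026347689, 1.801229274, -0.064880481, 1.319234906)

sinθ=-0.125456306, cosθ=0.992099146
temp = (F + m·l·θ̇²·sinθ)/(M+m) = (-1.589774 + -0.046038362)/1.019555 = -1.604437585
θ̈ = (g·sinθ − cosθ·temp)/(l·(4/3 − m·cos²θ/(M+m))) = 0.568123189
ẍ = temp − m·l·θ̈·cosθ/(M+m) = -1.725882314
Euler: x'=-0.062368021+0.047125·1.882561478=0.026347689, ẋ'=1.882561478+0.047125·-1.725882314=1.801229274
       θ'=-0.125787758+0.047125·1.292462101=-0.064880481, θ̇'=1.292462101+0.047125·0.568123189=1.319234906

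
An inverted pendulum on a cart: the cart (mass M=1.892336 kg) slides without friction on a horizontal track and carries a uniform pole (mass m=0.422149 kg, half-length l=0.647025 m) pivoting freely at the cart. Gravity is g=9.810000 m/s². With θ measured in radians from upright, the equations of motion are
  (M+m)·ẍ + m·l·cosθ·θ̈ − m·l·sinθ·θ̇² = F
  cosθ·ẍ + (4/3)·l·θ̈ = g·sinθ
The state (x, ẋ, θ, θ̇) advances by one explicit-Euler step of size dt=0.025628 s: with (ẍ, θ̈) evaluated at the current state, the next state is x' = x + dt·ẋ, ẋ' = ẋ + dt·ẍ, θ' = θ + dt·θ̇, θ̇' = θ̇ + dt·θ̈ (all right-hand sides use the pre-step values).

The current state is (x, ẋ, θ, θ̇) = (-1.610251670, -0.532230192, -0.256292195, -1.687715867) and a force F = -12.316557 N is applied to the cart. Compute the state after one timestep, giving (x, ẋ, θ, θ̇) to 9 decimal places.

sinθ=-0.253495607, cosθ=0.967336538
temp = (F + m·l·θ̇²·sinθ)/(M+m) = (-12.316557 + -0.197222260)/2.314485 = -5.406722990
θ̈ = (g·sinθ − cosθ·temp)/(l·(4/3 − m·cos²θ/(M+m))) = 3.646734969
ẍ = temp − m·l·θ̈·cosθ/(M+m) = -5.823030504
Euler: x'=-1.610251670+0.025628·-0.532230192=-1.623891665, ẋ'=-0.532230192+0.025628·-5.823030504=-0.681462818
       θ'=-0.256292195+0.025628·-1.687715867=-0.299544977, θ̇'=-1.687715867+0.025628·3.646734969=-1.594257343

(-1.623891665, -0.681462818, -0.299544977, -1.594257343)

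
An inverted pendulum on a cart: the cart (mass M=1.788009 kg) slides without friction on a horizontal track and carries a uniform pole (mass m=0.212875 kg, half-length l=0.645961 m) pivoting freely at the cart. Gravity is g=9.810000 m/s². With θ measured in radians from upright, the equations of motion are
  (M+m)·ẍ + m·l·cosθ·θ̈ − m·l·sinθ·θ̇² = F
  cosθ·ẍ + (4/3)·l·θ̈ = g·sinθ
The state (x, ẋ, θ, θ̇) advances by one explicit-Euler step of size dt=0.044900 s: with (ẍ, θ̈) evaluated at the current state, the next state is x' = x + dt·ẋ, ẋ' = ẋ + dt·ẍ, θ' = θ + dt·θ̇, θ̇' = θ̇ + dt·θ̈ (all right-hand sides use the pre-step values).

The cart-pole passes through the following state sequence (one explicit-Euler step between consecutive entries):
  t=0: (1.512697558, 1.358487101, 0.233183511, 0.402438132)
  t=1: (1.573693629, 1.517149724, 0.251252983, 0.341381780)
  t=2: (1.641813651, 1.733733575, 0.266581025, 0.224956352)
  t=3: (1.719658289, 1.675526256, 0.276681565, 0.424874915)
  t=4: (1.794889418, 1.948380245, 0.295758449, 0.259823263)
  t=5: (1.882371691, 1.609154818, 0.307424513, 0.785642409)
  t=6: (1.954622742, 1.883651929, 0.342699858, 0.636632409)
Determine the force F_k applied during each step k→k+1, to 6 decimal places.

F_0 = 6.883427 N
F_1 = 9.302303 N
F_2 = -2.005097 N
F_3 = 11.666188 N
F_4 = -13.579215 N
F_5 = 11.771807 N

step 0→1:
  ẍ = (ẋ'−ẋ)/dt = (1.517149724−1.358487101)/0.044900 = 3.533689
  θ̈ = (θ̇'−θ̇)/dt = (0.341381780−0.402438132)/0.044900 = -1.359830
  sinθ=0.231076, cosθ=0.972936
  F = (M+m)·ẍ + m·l·cosθ·θ̈ − m·l·sinθ·θ̇² = 7.070501 + -0.181928 − 0.005146 = 6.883427
step 1→2:
  ẍ = (ẋ'−ẋ)/dt = (1.733733575−1.517149724)/0.044900 = 4.823694
  θ̈ = (θ̇'−θ̇)/dt = (0.224956352−0.341381780)/0.044900 = -2.592994
  sinθ=0.248618, cosθ=0.968602
  F = (M+m)·ẍ + m·l·cosθ·θ̈ − m·l·sinθ·θ̇² = 9.651652 + -0.345364 − 0.003984 = 9.302303
step 2→3:
  ẍ = (ẋ'−ẋ)/dt = (1.675526256−1.733733575)/0.044900 = -1.296377
  θ̈ = (θ̇'−θ̇)/dt = (0.424874915−0.224956352)/0.044900 = 4.452529
  sinθ=0.263435, cosθ=0.964677
  F = (M+m)·ẍ + m·l·cosθ·θ̈ − m·l·sinθ·θ̇² = -2.593900 + 0.590636 − 0.001833 = -2.005097
step 3→4:
  ẍ = (ẋ'−ẋ)/dt = (1.948380245−1.675526256)/0.044900 = 6.076926
  θ̈ = (θ̇'−θ̇)/dt = (0.259823263−0.424874915)/0.044900 = -3.675983
  sinθ=0.273165, cosθ=0.961967
  F = (M+m)·ẍ + m·l·cosθ·θ̈ − m·l·sinθ·θ̇² = 12.159225 + -0.486256 − 0.006781 = 11.666188
step 4→5:
  ẍ = (ẋ'−ẋ)/dt = (1.609154818−1.948380245)/0.044900 = -7.555132
  θ̈ = (θ̇'−θ̇)/dt = (0.785642409−0.259823263)/0.044900 = 11.710894
  sinθ=0.291465, cosθ=0.956581
  F = (M+m)·ẍ + m·l·cosθ·θ̈ − m·l·sinθ·θ̇² = -15.116943 + 1.540433 − 0.002706 = -13.579215
step 5→6:
  ẍ = (ẋ'−ẋ)/dt = (1.883651929−1.609154818)/0.044900 = 6.113521
  θ̈ = (θ̇'−θ̇)/dt = (0.636632409−0.785642409)/0.044900 = -3.318708
  sinθ=0.302605, cosθ=0.953116
  F = (M+m)·ẍ + m·l·cosθ·θ̈ − m·l·sinθ·θ̇² = 12.232447 + -0.434957 − 0.025684 = 11.771807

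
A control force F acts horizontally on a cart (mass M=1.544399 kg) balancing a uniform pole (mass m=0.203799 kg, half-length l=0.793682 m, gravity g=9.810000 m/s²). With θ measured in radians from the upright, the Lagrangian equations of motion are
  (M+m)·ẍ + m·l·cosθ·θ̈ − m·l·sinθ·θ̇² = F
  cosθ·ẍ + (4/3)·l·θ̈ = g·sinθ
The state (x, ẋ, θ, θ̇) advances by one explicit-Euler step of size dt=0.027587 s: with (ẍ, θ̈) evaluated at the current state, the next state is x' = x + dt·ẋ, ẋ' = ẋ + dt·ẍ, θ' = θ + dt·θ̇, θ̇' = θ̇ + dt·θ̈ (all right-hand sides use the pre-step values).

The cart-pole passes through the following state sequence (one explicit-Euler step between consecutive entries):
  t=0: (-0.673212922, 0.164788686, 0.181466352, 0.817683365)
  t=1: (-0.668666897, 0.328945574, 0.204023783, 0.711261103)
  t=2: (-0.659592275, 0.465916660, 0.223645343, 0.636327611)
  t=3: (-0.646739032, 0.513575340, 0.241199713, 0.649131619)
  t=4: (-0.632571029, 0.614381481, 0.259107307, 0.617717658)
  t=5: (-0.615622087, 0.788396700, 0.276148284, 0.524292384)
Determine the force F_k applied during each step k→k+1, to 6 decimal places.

F_0 = 9.769420 N
F_1 = 8.233080 N
F_2 = 3.078826 N
F_3 = 6.192982 N
F_4 = 10.482095 N

step 0→1:
  ẍ = (ẋ'−ẋ)/dt = (0.328945574−0.164788686)/0.027587 = 5.950516
  θ̈ = (θ̇'−θ̇)/dt = (0.711261103−0.817683365)/0.027587 = -3.857696
  sinθ=0.180472, cosθ=0.983580
  F = (M+m)·ẍ + m·l·cosθ·θ̈ − m·l·sinθ·θ̇² = 10.402680 + -0.613743 − 0.019518 = 9.769420
step 1→2:
  ẍ = (ẋ'−ẋ)/dt = (0.465916660−0.328945574)/0.027587 = 4.965059
  θ̈ = (θ̇'−θ̇)/dt = (0.636327611−0.711261103)/0.027587 = -2.716261
  sinθ=0.202611, cosθ=0.979259
  F = (M+m)·ẍ + m·l·cosθ·θ̈ − m·l·sinθ·θ̇² = 8.679906 + -0.430247 − 0.016579 = 8.233080
step 2→3:
  ẍ = (ẋ'−ẋ)/dt = (0.513575340−0.465916660)/0.027587 = 1.727577
  θ̈ = (θ̇'−θ̇)/dt = (0.649131619−0.636327611)/0.027587 = 0.464132
  sinθ=0.221786, cosθ=0.975095
  F = (M+m)·ẍ + m·l·cosθ·θ̈ − m·l·sinθ·θ̇² = 3.020148 + 0.073204 − 0.014526 = 3.078826
step 3→4:
  ẍ = (ẋ'−ẋ)/dt = (0.614381481−0.513575340)/0.027587 = 3.654118
  θ̈ = (θ̇'−θ̇)/dt = (0.617717658−0.649131619)/0.027587 = -1.138723
  sinθ=0.238868, cosθ=0.971052
  F = (M+m)·ẍ + m·l·cosθ·θ̈ − m·l·sinθ·θ̇² = 6.388121 + -0.178858 − 0.016281 = 6.192982
step 4→5:
  ẍ = (ẋ'−ẋ)/dt = (0.788396700−0.614381481)/0.027587 = 6.307870
  θ̈ = (θ̇'−θ̇)/dt = (0.524292384−0.617717658)/0.027587 = -3.386569
  sinθ=0.256218, cosθ=0.966619
  F = (M+m)·ẍ + m·l·cosθ·θ̈ − m·l·sinθ·θ̇² = 11.027406 + -0.529497 − 0.015814 = 10.482095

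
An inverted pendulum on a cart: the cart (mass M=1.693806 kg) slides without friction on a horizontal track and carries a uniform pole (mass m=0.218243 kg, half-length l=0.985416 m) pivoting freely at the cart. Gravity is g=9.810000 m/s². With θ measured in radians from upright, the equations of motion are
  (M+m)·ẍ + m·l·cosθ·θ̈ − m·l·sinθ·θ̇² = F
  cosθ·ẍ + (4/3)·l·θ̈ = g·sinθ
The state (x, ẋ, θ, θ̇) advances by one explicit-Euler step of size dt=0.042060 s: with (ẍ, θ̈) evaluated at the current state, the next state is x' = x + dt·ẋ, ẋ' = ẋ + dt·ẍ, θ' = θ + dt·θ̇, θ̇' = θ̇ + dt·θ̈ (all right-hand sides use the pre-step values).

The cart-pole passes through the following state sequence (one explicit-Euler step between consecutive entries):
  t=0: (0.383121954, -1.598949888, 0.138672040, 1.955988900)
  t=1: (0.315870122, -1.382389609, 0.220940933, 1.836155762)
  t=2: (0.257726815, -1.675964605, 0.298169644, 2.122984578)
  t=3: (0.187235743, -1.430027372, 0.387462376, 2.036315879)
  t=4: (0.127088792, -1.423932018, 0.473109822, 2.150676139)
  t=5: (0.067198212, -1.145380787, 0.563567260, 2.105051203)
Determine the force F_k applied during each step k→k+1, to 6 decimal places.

step 0→1:
  ẍ = (ẋ'−ẋ)/dt = (-1.382389609−-1.598949888)/0.042060 = 5.148842
  θ̈ = (θ̇'−θ̇)/dt = (1.836155762−1.955988900)/0.042060 = -2.849100
  sinθ=0.138228, cosθ=0.990400
  F = (M+m)·ẍ + m·l·cosθ·θ̈ − m·l·sinθ·θ̇² = 9.844837 + -0.606846 − 0.113734 = 9.124258
step 1→2:
  ẍ = (ẋ'−ẋ)/dt = (-1.675964605−-1.382389609)/0.042060 = -6.979910
  θ̈ = (θ̇'−θ̇)/dt = (2.122984578−1.836155762)/0.042060 = 6.819515
  sinθ=0.219148, cosθ=0.975692
  F = (M+m)·ẍ + m·l·cosθ·θ̈ − m·l·sinθ·θ̇² = -13.345929 + 1.430955 − 0.158897 = -12.073871
step 2→3:
  ẍ = (ẋ'−ẋ)/dt = (-1.430027372−-1.675964605)/0.042060 = 5.847295
  θ̈ = (θ̇'−θ̇)/dt = (2.036315879−2.122984578)/0.042060 = -2.060597
  sinθ=0.293771, cosθ=0.955876
  F = (M+m)·ẍ + m·l·cosθ·θ̈ − m·l·sinθ·θ̇² = 11.180315 + -0.423598 − 0.284749 = 10.471967
step 3→4:
  ẍ = (ẋ'−ẋ)/dt = (-1.423932018−-1.430027372)/0.042060 = 0.144920
  θ̈ = (θ̇'−θ̇)/dt = (2.150676139−2.036315879)/0.042060 = 2.718979
  sinθ=0.377840, cosθ=0.925871
  F = (M+m)·ẍ + m·l·cosθ·θ̈ − m·l·sinθ·θ̇² = 0.277095 + 0.541397 − 0.336944 = 0.481548
step 4→5:
  ẍ = (ẋ'−ẋ)/dt = (-1.145380787−-1.423932018)/0.042060 = 6.622711
  θ̈ = (θ̇'−θ̇)/dt = (2.105051203−2.150676139)/0.042060 = -1.084758
  sinθ=0.455657, cosθ=0.890156
  F = (M+m)·ẍ + m·l·cosθ·θ̈ − m·l·sinθ·θ̇² = 12.662948 + -0.207663 − 0.453260 = 12.002025

F_0 = 9.124258 N
F_1 = -12.073871 N
F_2 = 10.471967 N
F_3 = 0.481548 N
F_4 = 12.002025 N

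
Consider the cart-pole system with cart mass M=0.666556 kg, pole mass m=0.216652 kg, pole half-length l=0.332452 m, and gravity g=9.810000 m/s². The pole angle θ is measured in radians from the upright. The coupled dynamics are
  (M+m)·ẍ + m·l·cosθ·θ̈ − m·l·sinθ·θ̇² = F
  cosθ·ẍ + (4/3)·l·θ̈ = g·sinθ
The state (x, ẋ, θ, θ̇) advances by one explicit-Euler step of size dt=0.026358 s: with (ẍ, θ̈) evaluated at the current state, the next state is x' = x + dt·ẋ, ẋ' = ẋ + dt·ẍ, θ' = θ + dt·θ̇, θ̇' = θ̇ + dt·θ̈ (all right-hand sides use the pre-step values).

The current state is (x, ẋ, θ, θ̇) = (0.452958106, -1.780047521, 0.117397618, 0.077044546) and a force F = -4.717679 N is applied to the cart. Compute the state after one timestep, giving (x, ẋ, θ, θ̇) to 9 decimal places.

sinθ=0.117128138, cosθ=0.993116811
temp = (F + m·l·θ̇²·sinθ)/(M+m) = (-4.717679 + 0.000050077)/0.883208 = -5.341469873
θ̈ = (g·sinθ − cosθ·temp)/(l·(4/3 − m·cos²θ/(M+m))) = 17.786846791
ẍ = temp − m·l·θ̈·cosθ/(M+m) = -6.782018609
Euler: x'=0.452958106+0.026358·-1.780047521=0.406039613, ẋ'=-1.780047521+0.026358·-6.782018609=-1.958807967
       θ'=0.117397618+0.026358·0.077044546=0.119428358, θ̇'=0.077044546+0.026358·17.786846791=0.545870254

(0.406039613, -1.958807967, 0.119428358, 0.545870254)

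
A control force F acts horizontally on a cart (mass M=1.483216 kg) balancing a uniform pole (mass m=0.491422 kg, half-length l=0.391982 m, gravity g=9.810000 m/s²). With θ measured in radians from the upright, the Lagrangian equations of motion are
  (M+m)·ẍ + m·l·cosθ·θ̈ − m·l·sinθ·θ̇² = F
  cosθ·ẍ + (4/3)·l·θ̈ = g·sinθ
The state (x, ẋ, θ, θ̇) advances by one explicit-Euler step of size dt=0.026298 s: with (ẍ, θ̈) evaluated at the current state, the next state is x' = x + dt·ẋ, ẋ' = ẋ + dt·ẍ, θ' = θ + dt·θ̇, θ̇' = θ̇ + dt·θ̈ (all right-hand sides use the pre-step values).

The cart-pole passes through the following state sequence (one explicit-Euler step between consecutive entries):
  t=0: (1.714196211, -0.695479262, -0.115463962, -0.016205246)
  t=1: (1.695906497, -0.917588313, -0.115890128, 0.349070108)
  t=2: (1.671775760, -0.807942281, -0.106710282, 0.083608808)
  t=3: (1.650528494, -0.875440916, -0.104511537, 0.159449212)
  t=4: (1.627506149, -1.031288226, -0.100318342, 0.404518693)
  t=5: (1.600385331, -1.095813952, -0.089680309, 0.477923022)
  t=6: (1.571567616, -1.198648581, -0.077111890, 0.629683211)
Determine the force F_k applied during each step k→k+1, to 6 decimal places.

step 0→1:
  ẍ = (ẋ'−ẋ)/dt = (-0.917588313−-0.695479262)/0.026298 = -8.445853
  θ̈ = (θ̇'−θ̇)/dt = (0.349070108−-0.016205246)/0.026298 = 13.889853
  sinθ=-0.115208, cosθ=0.993341
  F = (M+m)·ẍ + m·l·cosθ·θ̈ − m·l·sinθ·θ̇² = -16.677503 + 2.657767 − -0.000006 = -14.019730
step 1→2:
  ẍ = (ẋ'−ẋ)/dt = (-0.807942281−-0.917588313)/0.026298 = 4.169368
  θ̈ = (θ̇'−θ̇)/dt = (0.083608808−0.349070108)/0.026298 = -10.094353
  sinθ=-0.115631, cosθ=0.993292
  F = (M+m)·ẍ + m·l·cosθ·θ̈ − m·l·sinθ·θ̇² = 8.232992 + -1.931418 − -0.002714 = 6.304288
step 2→3:
  ẍ = (ẋ'−ẋ)/dt = (-0.875440916−-0.807942281)/0.026298 = -2.566683
  θ̈ = (θ̇'−θ̇)/dt = (0.159449212−0.083608808)/0.026298 = 2.883885
  sinθ=-0.106508, cosθ=0.994312
  F = (M+m)·ẍ + m·l·cosθ·θ̈ − m·l·sinθ·θ̇² = -5.068270 + 0.552359 − -0.000143 = -4.515768
step 3→4:
  ẍ = (ẋ'−ẋ)/dt = (-1.031288226−-0.875440916)/0.026298 = -5.926204
  θ̈ = (θ̇'−θ̇)/dt = (0.404518693−0.159449212)/0.026298 = 9.318940
  sinθ=-0.104321, cosθ=0.994544
  F = (M+m)·ẍ + m·l·cosθ·θ̈ − m·l·sinθ·θ̇² = -11.702107 + 1.785299 − -0.000511 = -9.916297
step 4→5:
  ẍ = (ẋ'−ẋ)/dt = (-1.095813952−-1.031288226)/0.026298 = -2.453636
  θ̈ = (θ̇'−θ̇)/dt = (0.477923022−0.404518693)/0.026298 = 2.791251
  sinθ=-0.100150, cosθ=0.994972
  F = (M+m)·ẍ + m·l·cosθ·θ̈ − m·l·sinθ·θ̇² = -4.845043 + 0.534972 − -0.003157 = -4.306915
step 5→6:
  ẍ = (ẋ'−ẋ)/dt = (-1.198648581−-1.095813952)/0.026298 = -3.910359
  θ̈ = (θ̇'−θ̇)/dt = (0.629683211−0.477923022)/0.026298 = 5.770788
  sinθ=-0.089560, cosθ=0.995981
  F = (M+m)·ẍ + m·l·cosθ·θ̈ − m·l·sinθ·θ̇² = -7.721544 + 1.107152 − -0.003941 = -6.610452

F_0 = -14.019730 N
F_1 = 6.304288 N
F_2 = -4.515768 N
F_3 = -9.916297 N
F_4 = -4.306915 N
F_5 = -6.610452 N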